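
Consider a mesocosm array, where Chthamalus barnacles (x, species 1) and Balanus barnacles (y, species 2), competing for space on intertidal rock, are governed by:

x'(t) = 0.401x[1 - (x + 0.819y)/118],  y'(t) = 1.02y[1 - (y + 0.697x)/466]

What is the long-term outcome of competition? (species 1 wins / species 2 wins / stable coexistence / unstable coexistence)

species 2 excludes species 1

Compare the nullcline intercepts: K1/α12 = 118/0.819 = 144 < K2 = 466; K2/α21 = 466/0.697 = 669 > K1 = 118.
Since the inequalities point opposite ways, species 2 can invade but species 1 cannot.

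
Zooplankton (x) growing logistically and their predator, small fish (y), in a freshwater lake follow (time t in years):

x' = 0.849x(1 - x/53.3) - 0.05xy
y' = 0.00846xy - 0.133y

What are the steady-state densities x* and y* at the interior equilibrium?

From dy/dt = 0 with y > 0: 0.00846x* = 0.133, so x* = 15.7.
Substitute into dx/dt = 0: 0.849(1 - 15.7/53.3) = 0.05y*.
The bracket is 0.705, giving y* = 0.599/0.05 = 12.

x* ≈ 15.7, y* ≈ 12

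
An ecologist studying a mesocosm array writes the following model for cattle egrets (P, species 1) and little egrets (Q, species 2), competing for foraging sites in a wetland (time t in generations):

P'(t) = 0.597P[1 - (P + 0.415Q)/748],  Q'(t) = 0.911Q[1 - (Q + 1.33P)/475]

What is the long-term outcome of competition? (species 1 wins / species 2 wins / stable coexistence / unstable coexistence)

species 1 excludes species 2

Compare the nullcline intercepts: K1/α12 = 748/0.415 = 1800 > K2 = 475; K2/α21 = 475/1.33 = 357 < K1 = 748.
Since the inequalities point opposite ways, species 1 can invade but species 2 cannot.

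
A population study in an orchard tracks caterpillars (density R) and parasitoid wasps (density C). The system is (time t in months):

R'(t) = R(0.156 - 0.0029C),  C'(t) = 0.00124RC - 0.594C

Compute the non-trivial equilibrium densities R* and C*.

Set dC/dt = 0 with C > 0: 0.00124R - 0.594 = 0, so R* = 0.594/0.00124 = 479.
Set dR/dt = 0 with R > 0: 0.156 - 0.0029C = 0, so C* = 0.156/0.0029 = 53.8.

R* ≈ 479, C* ≈ 53.8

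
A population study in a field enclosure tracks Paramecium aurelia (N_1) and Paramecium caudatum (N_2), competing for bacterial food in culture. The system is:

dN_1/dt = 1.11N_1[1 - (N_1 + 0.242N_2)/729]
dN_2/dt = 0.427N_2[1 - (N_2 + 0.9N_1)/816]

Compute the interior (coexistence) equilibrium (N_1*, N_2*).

Setting both brackets to zero gives the nullclines N_1 + 0.242N_2 = 729 and 0.9N_1 + N_2 = 816.
Substituting N_2 = 816 - 0.9N_1 into the first: N_1(1 - 0.242·0.9) = 729 - 0.242·816.
So N_1* = 532/0.782 = 680, and then N_2* = 816 - 0.9·680 = 204.

N_1* ≈ 680, N_2* ≈ 204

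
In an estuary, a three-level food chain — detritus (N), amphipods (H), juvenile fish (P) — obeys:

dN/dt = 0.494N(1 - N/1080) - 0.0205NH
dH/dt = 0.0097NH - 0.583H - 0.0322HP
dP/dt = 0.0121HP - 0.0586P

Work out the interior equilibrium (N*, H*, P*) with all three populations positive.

From dP/dt = 0: 0.0121H* = 0.0586, so H* = 4.84.
From dN/dt = 0: 0.494(1 - N*/1080) = 0.0205·4.84, giving N* = 1080·(1 - 0.201) = 863.
From dH/dt = 0: 0.0097·863 - 0.583 = 0.0322P*, so P* = 7.79/0.0322 = 242.

N* ≈ 863, H* ≈ 4.84, P* ≈ 242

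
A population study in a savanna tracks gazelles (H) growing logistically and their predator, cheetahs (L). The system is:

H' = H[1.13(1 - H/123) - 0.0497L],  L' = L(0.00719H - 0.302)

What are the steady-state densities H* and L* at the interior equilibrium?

From dL/dt = 0 with L > 0: 0.00719H* = 0.302, so H* = 42.
Substitute into dH/dt = 0: 1.13(1 - 42/123) = 0.0497L*.
The bracket is 0.659, giving L* = 0.744/0.0497 = 15.

H* ≈ 42, L* ≈ 15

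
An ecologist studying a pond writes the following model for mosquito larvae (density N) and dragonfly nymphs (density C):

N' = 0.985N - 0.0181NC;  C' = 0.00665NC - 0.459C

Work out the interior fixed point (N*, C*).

Set dC/dt = 0 with C > 0: 0.00665N - 0.459 = 0, so N* = 0.459/0.00665 = 69.
Set dN/dt = 0 with N > 0: 0.985 - 0.0181C = 0, so C* = 0.985/0.0181 = 54.4.

N* ≈ 69, C* ≈ 54.4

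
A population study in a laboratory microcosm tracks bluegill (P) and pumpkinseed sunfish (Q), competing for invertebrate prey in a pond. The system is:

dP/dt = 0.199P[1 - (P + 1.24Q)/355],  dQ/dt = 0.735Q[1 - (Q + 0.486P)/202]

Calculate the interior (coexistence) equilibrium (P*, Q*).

Setting both brackets to zero gives the nullclines P + 1.24Q = 355 and 0.486P + Q = 202.
Substituting Q = 202 - 0.486P into the first: P(1 - 1.24·0.486) = 355 - 1.24·202.
So P* = 105/0.397 = 263, and then Q* = 202 - 0.486·263 = 74.2.

P* ≈ 263, Q* ≈ 74.2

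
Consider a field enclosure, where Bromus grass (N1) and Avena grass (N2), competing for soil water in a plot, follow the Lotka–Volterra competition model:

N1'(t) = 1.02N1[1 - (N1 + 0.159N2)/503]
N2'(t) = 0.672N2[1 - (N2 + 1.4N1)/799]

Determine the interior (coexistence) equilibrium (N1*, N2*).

N1* ≈ 484, N2* ≈ 122

Setting both brackets to zero gives the nullclines N1 + 0.159N2 = 503 and 1.4N1 + N2 = 799.
Substituting N2 = 799 - 1.4N1 into the first: N1(1 - 0.159·1.4) = 503 - 0.159·799.
So N1* = 376/0.777 = 484, and then N2* = 799 - 1.4·484 = 122.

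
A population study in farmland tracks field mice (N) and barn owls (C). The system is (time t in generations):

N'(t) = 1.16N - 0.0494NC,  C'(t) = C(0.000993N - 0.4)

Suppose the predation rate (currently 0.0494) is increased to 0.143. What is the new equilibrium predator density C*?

C* ≈ 8.11

At the interior fixed point, setting dN/dt = 0 with N > 0 fixes C* = (prey growth rate)/(NC coefficient) — independent of the other coefficients.
With the change, C* = 1.16/0.143 = 8.11; it falls from 23.5.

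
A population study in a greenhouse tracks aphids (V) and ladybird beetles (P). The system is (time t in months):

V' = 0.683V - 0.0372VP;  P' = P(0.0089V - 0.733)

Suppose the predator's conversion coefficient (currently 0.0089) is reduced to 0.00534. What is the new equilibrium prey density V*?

At the interior fixed point, setting dP/dt = 0 with P > 0 fixes V* = (predator death rate)/(VP coefficient) — independent of the other coefficients.
With the change, V* = 0.733/0.00534 = 137; it rises from 82.4.

V* ≈ 137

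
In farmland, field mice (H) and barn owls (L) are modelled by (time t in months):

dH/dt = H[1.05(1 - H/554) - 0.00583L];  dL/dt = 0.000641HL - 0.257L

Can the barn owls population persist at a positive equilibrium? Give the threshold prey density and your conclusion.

Threshold H = 401; K > 401, so yes, the predator persists.

The predator equation gives dL/dt > 0 only when H > 0.257/0.000641 = 401.
Without the predator, H → K = 554. Since 554 > 401, the predator can invade and persist.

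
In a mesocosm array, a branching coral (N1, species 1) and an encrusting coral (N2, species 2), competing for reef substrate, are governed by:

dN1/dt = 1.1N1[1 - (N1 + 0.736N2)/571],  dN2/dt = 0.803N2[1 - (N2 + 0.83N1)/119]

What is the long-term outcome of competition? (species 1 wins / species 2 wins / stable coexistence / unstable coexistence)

species 1 excludes species 2

Compare the nullcline intercepts: K1/α12 = 571/0.736 = 776 > K2 = 119; K2/α21 = 119/0.83 = 143 < K1 = 571.
Since the inequalities point opposite ways, species 1 can invade but species 2 cannot.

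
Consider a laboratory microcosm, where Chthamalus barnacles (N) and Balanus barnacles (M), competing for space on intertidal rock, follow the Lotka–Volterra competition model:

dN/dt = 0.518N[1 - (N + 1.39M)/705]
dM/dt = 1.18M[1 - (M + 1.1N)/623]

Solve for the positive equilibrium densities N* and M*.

Setting both brackets to zero gives the nullclines N + 1.39M = 705 and 1.1N + M = 623.
Substituting M = 623 - 1.1N into the first: N(1 - 1.39·1.1) = 705 - 1.39·623.
So N* = -161/-0.529 = 304, and then M* = 623 - 1.1·304 = 288.

N* ≈ 304, M* ≈ 288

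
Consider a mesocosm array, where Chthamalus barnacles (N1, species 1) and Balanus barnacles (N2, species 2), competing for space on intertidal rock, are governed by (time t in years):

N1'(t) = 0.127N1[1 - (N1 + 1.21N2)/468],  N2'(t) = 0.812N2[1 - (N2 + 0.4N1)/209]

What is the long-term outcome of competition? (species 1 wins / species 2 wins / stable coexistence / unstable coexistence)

stable coexistence

Compare the nullcline intercepts: K1/α12 = 468/1.21 = 387 > K2 = 209; K2/α21 = 209/0.4 = 522 > K1 = 468.
Since both inequalities hold, each species can invade when rare, so the interior equilibrium is stable.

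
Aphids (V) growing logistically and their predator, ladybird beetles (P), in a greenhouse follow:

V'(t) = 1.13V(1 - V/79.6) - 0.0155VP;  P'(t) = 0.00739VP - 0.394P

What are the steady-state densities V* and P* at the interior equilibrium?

V* ≈ 53.3, P* ≈ 24.1

From dP/dt = 0 with P > 0: 0.00739V* = 0.394, so V* = 53.3.
Substitute into dV/dt = 0: 1.13(1 - 53.3/79.6) = 0.0155P*.
The bracket is 0.33, giving P* = 0.373/0.0155 = 24.1.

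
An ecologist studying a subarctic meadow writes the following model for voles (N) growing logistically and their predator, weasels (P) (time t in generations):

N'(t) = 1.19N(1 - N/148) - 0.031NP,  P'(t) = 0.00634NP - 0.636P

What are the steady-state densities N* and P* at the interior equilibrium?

N* ≈ 100, P* ≈ 12.4

From dP/dt = 0 with P > 0: 0.00634N* = 0.636, so N* = 100.
Substitute into dN/dt = 0: 1.19(1 - 100/148) = 0.031P*.
The bracket is 0.322, giving P* = 0.383/0.031 = 12.4.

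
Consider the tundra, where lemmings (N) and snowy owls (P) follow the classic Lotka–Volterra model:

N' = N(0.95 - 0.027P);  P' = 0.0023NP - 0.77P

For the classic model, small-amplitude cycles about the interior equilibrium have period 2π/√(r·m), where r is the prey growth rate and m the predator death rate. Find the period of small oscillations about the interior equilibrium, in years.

Here r = 0.95 and m = 0.77, so r·m = 0.731.
ω = √0.731 = 0.855 per year, hence T = 2π/ω ≈ 7.35 years.

T ≈ 7.35 years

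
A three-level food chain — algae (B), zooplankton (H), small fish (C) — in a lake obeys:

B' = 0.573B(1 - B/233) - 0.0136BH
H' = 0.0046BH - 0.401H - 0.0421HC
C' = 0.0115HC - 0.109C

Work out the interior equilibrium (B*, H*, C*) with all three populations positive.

From dC/dt = 0: 0.0115H* = 0.109, so H* = 9.48.
From dB/dt = 0: 0.573(1 - B*/233) = 0.0136·9.48, giving B* = 233·(1 - 0.225) = 181.
From dH/dt = 0: 0.0046·181 - 0.401 = 0.0421C*, so C* = 0.43/0.0421 = 10.2.

B* ≈ 181, H* ≈ 9.48, C* ≈ 10.2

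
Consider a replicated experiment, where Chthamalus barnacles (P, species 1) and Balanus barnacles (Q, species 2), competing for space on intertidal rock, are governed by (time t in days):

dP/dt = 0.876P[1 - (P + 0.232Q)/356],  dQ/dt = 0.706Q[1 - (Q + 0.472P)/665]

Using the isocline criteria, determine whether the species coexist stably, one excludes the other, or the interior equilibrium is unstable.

stable coexistence

Compare the nullcline intercepts: K1/α12 = 356/0.232 = 1530 > K2 = 665; K2/α21 = 665/0.472 = 1410 > K1 = 356.
Since both inequalities hold, each species can invade when rare, so the interior equilibrium is stable.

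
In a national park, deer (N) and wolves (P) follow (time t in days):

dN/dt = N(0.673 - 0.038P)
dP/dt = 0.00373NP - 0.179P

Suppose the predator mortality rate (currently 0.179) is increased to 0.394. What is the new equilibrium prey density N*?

N* ≈ 106

At the interior fixed point, setting dP/dt = 0 with P > 0 fixes N* = (predator death rate)/(NP coefficient) — independent of the other coefficients.
With the change, N* = 0.394/0.00373 = 106; it rises from 48.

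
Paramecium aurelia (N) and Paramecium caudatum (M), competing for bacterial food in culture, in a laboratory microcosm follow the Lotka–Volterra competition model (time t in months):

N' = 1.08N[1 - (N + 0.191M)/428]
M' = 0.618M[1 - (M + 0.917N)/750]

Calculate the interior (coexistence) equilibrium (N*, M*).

Setting both brackets to zero gives the nullclines N + 0.191M = 428 and 0.917N + M = 750.
Substituting M = 750 - 0.917N into the first: N(1 - 0.191·0.917) = 428 - 0.191·750.
So N* = 285/0.825 = 345, and then M* = 750 - 0.917·345 = 433.

N* ≈ 345, M* ≈ 433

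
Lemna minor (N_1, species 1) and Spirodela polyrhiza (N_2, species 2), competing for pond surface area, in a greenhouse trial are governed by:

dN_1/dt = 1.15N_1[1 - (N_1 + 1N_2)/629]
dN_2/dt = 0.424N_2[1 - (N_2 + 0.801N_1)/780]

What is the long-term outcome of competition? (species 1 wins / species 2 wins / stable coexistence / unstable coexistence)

Compare the nullcline intercepts: K1/α12 = 629/1 = 629 < K2 = 780; K2/α21 = 780/0.801 = 974 > K1 = 629.
Since the inequalities point opposite ways, species 2 can invade but species 1 cannot.

species 2 excludes species 1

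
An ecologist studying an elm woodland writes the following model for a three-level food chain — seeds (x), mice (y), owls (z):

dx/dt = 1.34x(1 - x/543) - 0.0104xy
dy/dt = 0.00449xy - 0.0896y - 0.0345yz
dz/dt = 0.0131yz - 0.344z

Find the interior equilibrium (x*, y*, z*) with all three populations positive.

x* ≈ 432, y* ≈ 26.3, z* ≈ 53.7

From dz/dt = 0: 0.0131y* = 0.344, so y* = 26.3.
From dx/dt = 0: 1.34(1 - x*/543) = 0.0104·26.3, giving x* = 543·(1 - 0.204) = 432.
From dy/dt = 0: 0.00449·432 - 0.0896 = 0.0345z*, so z* = 1.85/0.0345 = 53.7.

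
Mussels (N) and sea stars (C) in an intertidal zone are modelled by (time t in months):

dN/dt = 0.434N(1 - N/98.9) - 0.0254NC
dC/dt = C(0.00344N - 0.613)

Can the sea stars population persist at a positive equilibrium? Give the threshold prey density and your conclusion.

Threshold N = 178; K < 178, so no, the predator goes extinct.

The predator equation gives dC/dt > 0 only when N > 0.613/0.00344 = 178.
Without the predator, N → K = 98.9. Since 98.9 < 178, the predator cannot invade.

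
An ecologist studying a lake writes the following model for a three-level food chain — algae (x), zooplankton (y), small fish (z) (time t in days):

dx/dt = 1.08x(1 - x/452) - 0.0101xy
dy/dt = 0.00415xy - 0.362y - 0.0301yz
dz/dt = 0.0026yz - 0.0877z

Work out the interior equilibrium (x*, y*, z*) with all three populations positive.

From dz/dt = 0: 0.0026y* = 0.0877, so y* = 33.7.
From dx/dt = 0: 1.08(1 - x*/452) = 0.0101·33.7, giving x* = 452·(1 - 0.315) = 309.
From dy/dt = 0: 0.00415·309 - 0.362 = 0.0301z*, so z* = 0.922/0.0301 = 30.6.

x* ≈ 309, y* ≈ 33.7, z* ≈ 30.6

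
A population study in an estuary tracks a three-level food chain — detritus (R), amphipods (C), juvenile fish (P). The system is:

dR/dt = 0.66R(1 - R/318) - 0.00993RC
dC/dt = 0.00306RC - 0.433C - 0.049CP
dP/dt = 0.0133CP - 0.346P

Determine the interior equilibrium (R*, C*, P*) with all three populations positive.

R* ≈ 194, C* ≈ 26, P* ≈ 3.25

From dP/dt = 0: 0.0133C* = 0.346, so C* = 26.
From dR/dt = 0: 0.66(1 - R*/318) = 0.00993·26, giving R* = 318·(1 - 0.391) = 194.
From dC/dt = 0: 0.00306·194 - 0.433 = 0.049P*, so P* = 0.159/0.049 = 3.25.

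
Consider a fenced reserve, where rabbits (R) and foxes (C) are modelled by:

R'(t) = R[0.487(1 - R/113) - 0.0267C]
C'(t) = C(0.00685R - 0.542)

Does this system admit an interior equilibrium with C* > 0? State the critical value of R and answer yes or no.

The predator equation gives dC/dt > 0 only when R > 0.542/0.00685 = 79.1.
Without the predator, R → K = 113. Since 113 > 79.1, the predator can invade and persist.

Threshold R = 79.1; K > 79.1, so yes, the predator persists.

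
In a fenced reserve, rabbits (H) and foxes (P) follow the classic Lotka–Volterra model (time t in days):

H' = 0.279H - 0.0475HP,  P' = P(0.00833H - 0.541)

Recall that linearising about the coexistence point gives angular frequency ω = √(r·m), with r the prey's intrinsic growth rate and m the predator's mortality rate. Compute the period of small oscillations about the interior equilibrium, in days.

Here r = 0.279 and m = 0.541, so r·m = 0.151.
ω = √0.151 = 0.389 per day, hence T = 2π/ω ≈ 16.2 days.

T ≈ 16.2 days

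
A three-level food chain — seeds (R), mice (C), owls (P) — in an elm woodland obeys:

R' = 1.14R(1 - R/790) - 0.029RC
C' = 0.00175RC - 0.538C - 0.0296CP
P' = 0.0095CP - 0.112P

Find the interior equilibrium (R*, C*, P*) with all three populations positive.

From dP/dt = 0: 0.0095C* = 0.112, so C* = 11.8.
From dR/dt = 0: 1.14(1 - R*/790) = 0.029·11.8, giving R* = 790·(1 - 0.3) = 553.
From dC/dt = 0: 0.00175·553 - 0.538 = 0.0296P*, so P* = 0.43/0.0296 = 14.5.

R* ≈ 553, C* ≈ 11.8, P* ≈ 14.5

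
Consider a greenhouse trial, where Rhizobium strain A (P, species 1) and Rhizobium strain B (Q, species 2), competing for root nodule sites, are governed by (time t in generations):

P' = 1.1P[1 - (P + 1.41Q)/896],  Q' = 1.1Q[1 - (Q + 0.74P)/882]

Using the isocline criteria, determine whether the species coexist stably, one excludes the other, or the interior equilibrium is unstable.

species 2 excludes species 1

Compare the nullcline intercepts: K1/α12 = 896/1.41 = 635 < K2 = 882; K2/α21 = 882/0.74 = 1190 > K1 = 896.
Since the inequalities point opposite ways, species 2 can invade but species 1 cannot.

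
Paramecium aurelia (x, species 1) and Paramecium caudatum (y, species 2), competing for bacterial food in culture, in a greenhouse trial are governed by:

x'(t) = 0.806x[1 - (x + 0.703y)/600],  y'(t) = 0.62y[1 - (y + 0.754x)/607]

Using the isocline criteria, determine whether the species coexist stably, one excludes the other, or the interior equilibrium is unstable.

stable coexistence

Compare the nullcline intercepts: K1/α12 = 600/0.703 = 853 > K2 = 607; K2/α21 = 607/0.754 = 805 > K1 = 600.
Since both inequalities hold, each species can invade when rare, so the interior equilibrium is stable.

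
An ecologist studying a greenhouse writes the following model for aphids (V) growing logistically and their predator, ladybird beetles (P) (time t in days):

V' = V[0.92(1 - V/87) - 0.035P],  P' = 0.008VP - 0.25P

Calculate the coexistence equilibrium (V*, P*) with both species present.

V* ≈ 31.2, P* ≈ 16.8

From dP/dt = 0 with P > 0: 0.008V* = 0.25, so V* = 31.2.
Substitute into dV/dt = 0: 0.92(1 - 31.2/87) = 0.035P*.
The bracket is 0.641, giving P* = 0.59/0.035 = 16.8.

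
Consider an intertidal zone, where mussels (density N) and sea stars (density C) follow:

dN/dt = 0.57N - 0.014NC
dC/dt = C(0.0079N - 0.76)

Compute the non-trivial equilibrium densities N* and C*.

Set dC/dt = 0 with C > 0: 0.0079N - 0.76 = 0, so N* = 0.76/0.0079 = 96.2.
Set dN/dt = 0 with N > 0: 0.57 - 0.014C = 0, so C* = 0.57/0.014 = 40.7.

N* ≈ 96.2, C* ≈ 40.7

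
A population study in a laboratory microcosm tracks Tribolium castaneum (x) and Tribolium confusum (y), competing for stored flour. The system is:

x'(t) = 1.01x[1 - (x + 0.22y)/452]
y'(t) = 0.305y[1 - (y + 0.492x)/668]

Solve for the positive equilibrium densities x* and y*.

Setting both brackets to zero gives the nullclines x + 0.22y = 452 and 0.492x + y = 668.
Substituting y = 668 - 0.492x into the first: x(1 - 0.22·0.492) = 452 - 0.22·668.
So x* = 305/0.892 = 342, and then y* = 668 - 0.492·342 = 500.

x* ≈ 342, y* ≈ 500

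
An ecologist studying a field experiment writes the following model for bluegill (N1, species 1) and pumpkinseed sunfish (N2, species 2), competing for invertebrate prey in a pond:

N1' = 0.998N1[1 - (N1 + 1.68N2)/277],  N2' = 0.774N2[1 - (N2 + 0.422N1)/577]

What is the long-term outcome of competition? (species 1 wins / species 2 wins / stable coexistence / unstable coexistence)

species 2 excludes species 1

Compare the nullcline intercepts: K1/α12 = 277/1.68 = 165 < K2 = 577; K2/α21 = 577/0.422 = 1370 > K1 = 277.
Since the inequalities point opposite ways, species 2 can invade but species 1 cannot.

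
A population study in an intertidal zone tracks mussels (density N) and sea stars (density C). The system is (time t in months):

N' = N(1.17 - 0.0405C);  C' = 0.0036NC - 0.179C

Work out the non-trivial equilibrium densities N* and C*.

N* ≈ 49.7, C* ≈ 28.9

Set dC/dt = 0 with C > 0: 0.0036N - 0.179 = 0, so N* = 0.179/0.0036 = 49.7.
Set dN/dt = 0 with N > 0: 1.17 - 0.0405C = 0, so C* = 1.17/0.0405 = 28.9.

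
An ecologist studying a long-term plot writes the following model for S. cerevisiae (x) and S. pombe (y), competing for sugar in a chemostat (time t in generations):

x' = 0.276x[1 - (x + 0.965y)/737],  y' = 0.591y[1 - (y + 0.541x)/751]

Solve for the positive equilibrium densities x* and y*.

x* ≈ 25.7, y* ≈ 737

Setting both brackets to zero gives the nullclines x + 0.965y = 737 and 0.541x + y = 751.
Substituting y = 751 - 0.541x into the first: x(1 - 0.965·0.541) = 737 - 0.965·751.
So x* = 12.3/0.478 = 25.7, and then y* = 751 - 0.541·25.7 = 737.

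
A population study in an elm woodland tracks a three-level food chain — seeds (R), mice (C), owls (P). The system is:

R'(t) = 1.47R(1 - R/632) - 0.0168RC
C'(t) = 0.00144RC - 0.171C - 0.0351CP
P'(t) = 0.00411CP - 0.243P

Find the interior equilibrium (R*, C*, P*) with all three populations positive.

R* ≈ 205, C* ≈ 59.1, P* ≈ 3.54

From dP/dt = 0: 0.00411C* = 0.243, so C* = 59.1.
From dR/dt = 0: 1.47(1 - R*/632) = 0.0168·59.1, giving R* = 632·(1 - 0.676) = 205.
From dC/dt = 0: 0.00144·205 - 0.171 = 0.0351P*, so P* = 0.124/0.0351 = 3.54.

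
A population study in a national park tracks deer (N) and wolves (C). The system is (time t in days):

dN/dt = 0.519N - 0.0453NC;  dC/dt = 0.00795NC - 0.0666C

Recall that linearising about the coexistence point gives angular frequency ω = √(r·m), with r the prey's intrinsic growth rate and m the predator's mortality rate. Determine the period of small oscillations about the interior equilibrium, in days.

Here r = 0.519 and m = 0.0666, so r·m = 0.0346.
ω = √0.0346 = 0.186 per day, hence T = 2π/ω ≈ 33.8 days.

T ≈ 33.8 days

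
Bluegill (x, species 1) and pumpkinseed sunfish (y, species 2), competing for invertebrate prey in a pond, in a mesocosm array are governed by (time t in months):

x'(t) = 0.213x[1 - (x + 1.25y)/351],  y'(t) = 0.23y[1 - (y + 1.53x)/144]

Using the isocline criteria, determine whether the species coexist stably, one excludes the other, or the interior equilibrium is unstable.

species 1 excludes species 2

Compare the nullcline intercepts: K1/α12 = 351/1.25 = 281 > K2 = 144; K2/α21 = 144/1.53 = 94.1 < K1 = 351.
Since the inequalities point opposite ways, species 1 can invade but species 2 cannot.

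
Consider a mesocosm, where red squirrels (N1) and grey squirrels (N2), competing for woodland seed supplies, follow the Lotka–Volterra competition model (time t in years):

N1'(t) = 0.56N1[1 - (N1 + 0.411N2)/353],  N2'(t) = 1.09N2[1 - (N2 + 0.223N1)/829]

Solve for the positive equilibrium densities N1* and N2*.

N1* ≈ 13.5, N2* ≈ 826

Setting both brackets to zero gives the nullclines N1 + 0.411N2 = 353 and 0.223N1 + N2 = 829.
Substituting N2 = 829 - 0.223N1 into the first: N1(1 - 0.411·0.223) = 353 - 0.411·829.
So N1* = 12.3/0.908 = 13.5, and then N2* = 829 - 0.223·13.5 = 826.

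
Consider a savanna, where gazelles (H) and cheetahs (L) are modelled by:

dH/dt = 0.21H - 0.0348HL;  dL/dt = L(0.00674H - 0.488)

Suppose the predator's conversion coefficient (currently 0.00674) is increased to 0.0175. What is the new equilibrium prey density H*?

At the interior fixed point, setting dL/dt = 0 with L > 0 fixes H* = (predator death rate)/(HL coefficient) — independent of the other coefficients.
With the change, H* = 0.488/0.0175 = 27.9; it falls from 72.4.

H* ≈ 27.9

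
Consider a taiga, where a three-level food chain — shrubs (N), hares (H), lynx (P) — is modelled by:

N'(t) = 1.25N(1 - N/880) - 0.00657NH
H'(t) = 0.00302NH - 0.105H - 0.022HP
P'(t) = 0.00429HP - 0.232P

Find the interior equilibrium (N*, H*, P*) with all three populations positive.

From dP/dt = 0: 0.00429H* = 0.232, so H* = 54.1.
From dN/dt = 0: 1.25(1 - N*/880) = 0.00657·54.1, giving N* = 880·(1 - 0.284) = 630.
From dH/dt = 0: 0.00302·630 - 0.105 = 0.022P*, so P* = 1.8/0.022 = 81.7.

N* ≈ 630, H* ≈ 54.1, P* ≈ 81.7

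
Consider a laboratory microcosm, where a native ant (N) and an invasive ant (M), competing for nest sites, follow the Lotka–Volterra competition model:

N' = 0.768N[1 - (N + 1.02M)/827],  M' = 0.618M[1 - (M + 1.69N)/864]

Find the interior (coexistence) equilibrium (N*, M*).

N* ≈ 75, M* ≈ 737

Setting both brackets to zero gives the nullclines N + 1.02M = 827 and 1.69N + M = 864.
Substituting M = 864 - 1.69N into the first: N(1 - 1.02·1.69) = 827 - 1.02·864.
So N* = -54.3/-0.724 = 75, and then M* = 864 - 1.69·75 = 737.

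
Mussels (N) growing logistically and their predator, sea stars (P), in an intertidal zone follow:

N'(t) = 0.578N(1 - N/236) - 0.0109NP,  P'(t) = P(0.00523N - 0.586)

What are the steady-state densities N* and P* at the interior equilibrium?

N* ≈ 112, P* ≈ 27.9

From dP/dt = 0 with P > 0: 0.00523N* = 0.586, so N* = 112.
Substitute into dN/dt = 0: 0.578(1 - 112/236) = 0.0109P*.
The bracket is 0.525, giving P* = 0.304/0.0109 = 27.9.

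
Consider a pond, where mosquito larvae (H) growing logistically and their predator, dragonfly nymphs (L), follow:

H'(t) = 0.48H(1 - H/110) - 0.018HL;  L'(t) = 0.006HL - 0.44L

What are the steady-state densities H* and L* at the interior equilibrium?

H* ≈ 73.3, L* ≈ 8.89

From dL/dt = 0 with L > 0: 0.006H* = 0.44, so H* = 73.3.
Substitute into dH/dt = 0: 0.48(1 - 73.3/110) = 0.018L*.
The bracket is 0.333, giving L* = 0.16/0.018 = 8.89.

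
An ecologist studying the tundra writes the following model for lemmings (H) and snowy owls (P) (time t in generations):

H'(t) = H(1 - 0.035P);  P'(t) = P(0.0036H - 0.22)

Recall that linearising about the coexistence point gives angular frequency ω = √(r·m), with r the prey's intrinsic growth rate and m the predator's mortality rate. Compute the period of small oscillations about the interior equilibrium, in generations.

Here r = 1 and m = 0.22, so r·m = 0.22.
ω = √0.22 = 0.469 per generation, hence T = 2π/ω ≈ 13.4 generations.

T ≈ 13.4 generations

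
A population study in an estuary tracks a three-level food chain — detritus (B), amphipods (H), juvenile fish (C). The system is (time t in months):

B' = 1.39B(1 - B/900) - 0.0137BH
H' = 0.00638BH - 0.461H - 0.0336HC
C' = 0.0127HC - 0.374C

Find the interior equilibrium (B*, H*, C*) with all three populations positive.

B* ≈ 639, H* ≈ 29.4, C* ≈ 108

From dC/dt = 0: 0.0127H* = 0.374, so H* = 29.4.
From dB/dt = 0: 1.39(1 - B*/900) = 0.0137·29.4, giving B* = 900·(1 - 0.29) = 639.
From dH/dt = 0: 0.00638·639 - 0.461 = 0.0336C*, so C* = 3.61/0.0336 = 108.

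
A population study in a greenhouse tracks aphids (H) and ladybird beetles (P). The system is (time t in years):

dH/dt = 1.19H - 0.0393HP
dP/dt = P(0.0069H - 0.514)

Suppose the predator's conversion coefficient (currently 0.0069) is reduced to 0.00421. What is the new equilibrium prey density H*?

At the interior fixed point, setting dP/dt = 0 with P > 0 fixes H* = (predator death rate)/(HP coefficient) — independent of the other coefficients.
With the change, H* = 0.514/0.00421 = 122; it rises from 74.5.

H* ≈ 122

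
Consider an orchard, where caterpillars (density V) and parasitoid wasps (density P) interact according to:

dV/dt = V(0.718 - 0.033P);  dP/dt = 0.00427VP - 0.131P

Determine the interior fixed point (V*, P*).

Set dP/dt = 0 with P > 0: 0.00427V - 0.131 = 0, so V* = 0.131/0.00427 = 30.7.
Set dV/dt = 0 with V > 0: 0.718 - 0.033P = 0, so P* = 0.718/0.033 = 21.8.

V* ≈ 30.7, P* ≈ 21.8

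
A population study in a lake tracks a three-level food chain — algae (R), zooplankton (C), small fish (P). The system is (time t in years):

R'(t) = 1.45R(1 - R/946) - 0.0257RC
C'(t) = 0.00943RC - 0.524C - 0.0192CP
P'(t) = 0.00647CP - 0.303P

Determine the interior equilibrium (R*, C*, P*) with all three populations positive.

R* ≈ 161, C* ≈ 46.8, P* ≈ 51.7

From dP/dt = 0: 0.00647C* = 0.303, so C* = 46.8.
From dR/dt = 0: 1.45(1 - R*/946) = 0.0257·46.8, giving R* = 946·(1 - 0.83) = 161.
From dC/dt = 0: 0.00943·161 - 0.524 = 0.0192P*, so P* = 0.992/0.0192 = 51.7.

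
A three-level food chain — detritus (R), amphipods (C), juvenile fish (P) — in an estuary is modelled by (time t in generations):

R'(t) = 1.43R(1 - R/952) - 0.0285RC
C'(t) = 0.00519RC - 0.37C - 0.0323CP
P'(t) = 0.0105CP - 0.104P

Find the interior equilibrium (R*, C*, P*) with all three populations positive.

R* ≈ 764, C* ≈ 9.9, P* ≈ 111

From dP/dt = 0: 0.0105C* = 0.104, so C* = 9.9.
From dR/dt = 0: 1.43(1 - R*/952) = 0.0285·9.9, giving R* = 952·(1 - 0.197) = 764.
From dC/dt = 0: 0.00519·764 - 0.37 = 0.0323P*, so P* = 3.6/0.0323 = 111.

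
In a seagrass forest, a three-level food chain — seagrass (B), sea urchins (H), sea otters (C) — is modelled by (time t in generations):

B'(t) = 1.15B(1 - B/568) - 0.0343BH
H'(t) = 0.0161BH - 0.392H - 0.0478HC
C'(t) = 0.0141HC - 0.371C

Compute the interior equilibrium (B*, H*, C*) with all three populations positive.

From dC/dt = 0: 0.0141H* = 0.371, so H* = 26.3.
From dB/dt = 0: 1.15(1 - B*/568) = 0.0343·26.3, giving B* = 568·(1 - 0.785) = 122.
From dH/dt = 0: 0.0161·122 - 0.392 = 0.0478C*, so C* = 1.58/0.0478 = 33.

B* ≈ 122, H* ≈ 26.3, C* ≈ 33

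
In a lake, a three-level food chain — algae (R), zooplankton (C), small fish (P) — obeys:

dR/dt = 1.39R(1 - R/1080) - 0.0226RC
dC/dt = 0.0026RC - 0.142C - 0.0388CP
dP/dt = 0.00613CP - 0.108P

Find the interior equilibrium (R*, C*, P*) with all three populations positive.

R* ≈ 771, C* ≈ 17.6, P* ≈ 48

From dP/dt = 0: 0.00613C* = 0.108, so C* = 17.6.
From dR/dt = 0: 1.39(1 - R*/1080) = 0.0226·17.6, giving R* = 1080·(1 - 0.286) = 771.
From dC/dt = 0: 0.0026·771 - 0.142 = 0.0388P*, so P* = 1.86/0.0388 = 48.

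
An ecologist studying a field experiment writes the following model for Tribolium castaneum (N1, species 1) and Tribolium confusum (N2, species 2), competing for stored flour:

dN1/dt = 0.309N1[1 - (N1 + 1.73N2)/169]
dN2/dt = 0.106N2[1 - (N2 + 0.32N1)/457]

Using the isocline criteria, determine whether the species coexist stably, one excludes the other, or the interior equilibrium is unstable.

Compare the nullcline intercepts: K1/α12 = 169/1.73 = 97.7 < K2 = 457; K2/α21 = 457/0.32 = 1430 > K1 = 169.
Since the inequalities point opposite ways, species 2 can invade but species 1 cannot.

species 2 excludes species 1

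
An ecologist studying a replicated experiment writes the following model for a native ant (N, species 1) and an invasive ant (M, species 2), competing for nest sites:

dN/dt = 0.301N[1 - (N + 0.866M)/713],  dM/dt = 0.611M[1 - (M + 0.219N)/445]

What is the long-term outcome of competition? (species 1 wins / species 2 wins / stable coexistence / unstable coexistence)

Compare the nullcline intercepts: K1/α12 = 713/0.866 = 823 > K2 = 445; K2/α21 = 445/0.219 = 2030 > K1 = 713.
Since both inequalities hold, each species can invade when rare, so the interior equilibrium is stable.

stable coexistence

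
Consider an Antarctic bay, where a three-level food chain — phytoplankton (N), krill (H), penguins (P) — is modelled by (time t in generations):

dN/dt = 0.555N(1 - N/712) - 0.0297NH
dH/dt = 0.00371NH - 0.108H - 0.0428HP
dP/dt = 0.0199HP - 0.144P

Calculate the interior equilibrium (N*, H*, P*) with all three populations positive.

N* ≈ 436, H* ≈ 7.24, P* ≈ 35.3

From dP/dt = 0: 0.0199H* = 0.144, so H* = 7.24.
From dN/dt = 0: 0.555(1 - N*/712) = 0.0297·7.24, giving N* = 712·(1 - 0.387) = 436.
From dH/dt = 0: 0.00371·436 - 0.108 = 0.0428P*, so P* = 1.51/0.0428 = 35.3.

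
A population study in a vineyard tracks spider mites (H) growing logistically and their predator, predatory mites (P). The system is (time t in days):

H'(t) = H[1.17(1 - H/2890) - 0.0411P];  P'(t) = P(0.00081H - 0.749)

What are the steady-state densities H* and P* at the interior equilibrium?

H* ≈ 925, P* ≈ 19.4

From dP/dt = 0 with P > 0: 0.00081H* = 0.749, so H* = 925.
Substitute into dH/dt = 0: 1.17(1 - 925/2890) = 0.0411P*.
The bracket is 0.68, giving P* = 0.796/0.0411 = 19.4.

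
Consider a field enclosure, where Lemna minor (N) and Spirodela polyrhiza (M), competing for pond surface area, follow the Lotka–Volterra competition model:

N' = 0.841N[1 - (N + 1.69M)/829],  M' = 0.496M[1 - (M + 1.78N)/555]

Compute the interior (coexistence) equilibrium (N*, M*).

Setting both brackets to zero gives the nullclines N + 1.69M = 829 and 1.78N + M = 555.
Substituting M = 555 - 1.78N into the first: N(1 - 1.69·1.78) = 829 - 1.69·555.
So N* = -109/-2.01 = 54.3, and then M* = 555 - 1.78·54.3 = 458.

N* ≈ 54.3, M* ≈ 458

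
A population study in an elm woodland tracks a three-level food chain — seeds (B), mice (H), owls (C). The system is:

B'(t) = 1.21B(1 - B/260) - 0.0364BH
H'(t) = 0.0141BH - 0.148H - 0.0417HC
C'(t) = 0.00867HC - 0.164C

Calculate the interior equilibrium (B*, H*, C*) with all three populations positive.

B* ≈ 112, H* ≈ 18.9, C* ≈ 34.3

From dC/dt = 0: 0.00867H* = 0.164, so H* = 18.9.
From dB/dt = 0: 1.21(1 - B*/260) = 0.0364·18.9, giving B* = 260·(1 - 0.569) = 112.
From dH/dt = 0: 0.0141·112 - 0.148 = 0.0417C*, so C* = 1.43/0.0417 = 34.3.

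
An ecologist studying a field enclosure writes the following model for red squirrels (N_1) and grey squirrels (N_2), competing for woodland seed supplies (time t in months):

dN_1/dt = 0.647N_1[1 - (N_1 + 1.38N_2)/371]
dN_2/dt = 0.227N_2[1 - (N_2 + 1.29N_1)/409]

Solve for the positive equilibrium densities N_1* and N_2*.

N_1* ≈ 248, N_2* ≈ 89.2

Setting both brackets to zero gives the nullclines N_1 + 1.38N_2 = 371 and 1.29N_1 + N_2 = 409.
Substituting N_2 = 409 - 1.29N_1 into the first: N_1(1 - 1.38·1.29) = 371 - 1.38·409.
So N_1* = -193/-0.78 = 248, and then N_2* = 409 - 1.29·248 = 89.2.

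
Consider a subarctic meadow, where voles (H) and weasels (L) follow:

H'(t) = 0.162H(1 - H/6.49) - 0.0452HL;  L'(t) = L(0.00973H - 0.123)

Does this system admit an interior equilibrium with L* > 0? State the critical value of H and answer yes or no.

Threshold H = 12.6; K < 12.6, so no, the predator goes extinct.

The predator equation gives dL/dt > 0 only when H > 0.123/0.00973 = 12.6.
Without the predator, H → K = 6.49. Since 6.49 < 12.6, the predator cannot invade.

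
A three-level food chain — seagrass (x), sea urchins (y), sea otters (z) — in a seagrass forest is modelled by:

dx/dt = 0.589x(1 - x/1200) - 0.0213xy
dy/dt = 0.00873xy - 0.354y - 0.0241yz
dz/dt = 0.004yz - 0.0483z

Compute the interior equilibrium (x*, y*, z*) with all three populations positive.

x* ≈ 676, y* ≈ 12.1, z* ≈ 230

From dz/dt = 0: 0.004y* = 0.0483, so y* = 12.1.
From dx/dt = 0: 0.589(1 - x*/1200) = 0.0213·12.1, giving x* = 1200·(1 - 0.437) = 676.
From dy/dt = 0: 0.00873·676 - 0.354 = 0.0241z*, so z* = 5.55/0.0241 = 230.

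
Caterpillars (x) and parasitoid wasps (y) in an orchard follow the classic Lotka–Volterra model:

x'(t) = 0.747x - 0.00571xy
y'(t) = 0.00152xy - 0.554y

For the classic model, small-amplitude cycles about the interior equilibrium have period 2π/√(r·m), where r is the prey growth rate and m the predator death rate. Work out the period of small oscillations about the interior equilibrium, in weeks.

Here r = 0.747 and m = 0.554, so r·m = 0.414.
ω = √0.414 = 0.643 per week, hence T = 2π/ω ≈ 9.77 weeks.

T ≈ 9.77 weeks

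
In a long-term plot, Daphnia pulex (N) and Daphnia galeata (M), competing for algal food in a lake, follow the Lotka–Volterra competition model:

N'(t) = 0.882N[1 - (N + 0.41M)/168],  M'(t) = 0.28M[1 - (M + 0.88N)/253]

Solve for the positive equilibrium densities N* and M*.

Setting both brackets to zero gives the nullclines N + 0.41M = 168 and 0.88N + M = 253.
Substituting M = 253 - 0.88N into the first: N(1 - 0.41·0.88) = 168 - 0.41·253.
So N* = 64.3/0.639 = 101, and then M* = 253 - 0.88·101 = 165.

N* ≈ 101, M* ≈ 165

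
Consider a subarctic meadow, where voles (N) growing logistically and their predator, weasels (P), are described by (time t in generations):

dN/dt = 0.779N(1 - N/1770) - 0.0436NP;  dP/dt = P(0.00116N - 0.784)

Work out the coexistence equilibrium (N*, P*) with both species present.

N* ≈ 676, P* ≈ 11

From dP/dt = 0 with P > 0: 0.00116N* = 0.784, so N* = 676.
Substitute into dN/dt = 0: 0.779(1 - 676/1770) = 0.0436P*.
The bracket is 0.618, giving P* = 0.482/0.0436 = 11.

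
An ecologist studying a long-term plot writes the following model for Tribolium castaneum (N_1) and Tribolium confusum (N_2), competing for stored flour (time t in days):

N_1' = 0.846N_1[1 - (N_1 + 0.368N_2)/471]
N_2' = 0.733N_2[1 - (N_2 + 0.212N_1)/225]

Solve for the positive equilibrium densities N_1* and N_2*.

Setting both brackets to zero gives the nullclines N_1 + 0.368N_2 = 471 and 0.212N_1 + N_2 = 225.
Substituting N_2 = 225 - 0.212N_1 into the first: N_1(1 - 0.368·0.212) = 471 - 0.368·225.
So N_1* = 388/0.922 = 421, and then N_2* = 225 - 0.212·421 = 136.

N_1* ≈ 421, N_2* ≈ 136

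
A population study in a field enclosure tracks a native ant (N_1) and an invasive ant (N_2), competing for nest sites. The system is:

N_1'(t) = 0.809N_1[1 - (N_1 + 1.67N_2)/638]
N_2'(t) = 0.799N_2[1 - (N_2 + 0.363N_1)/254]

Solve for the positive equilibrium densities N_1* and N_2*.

Setting both brackets to zero gives the nullclines N_1 + 1.67N_2 = 638 and 0.363N_1 + N_2 = 254.
Substituting N_2 = 254 - 0.363N_1 into the first: N_1(1 - 1.67·0.363) = 638 - 1.67·254.
So N_1* = 214/0.394 = 543, and then N_2* = 254 - 0.363·543 = 56.9.

N_1* ≈ 543, N_2* ≈ 56.9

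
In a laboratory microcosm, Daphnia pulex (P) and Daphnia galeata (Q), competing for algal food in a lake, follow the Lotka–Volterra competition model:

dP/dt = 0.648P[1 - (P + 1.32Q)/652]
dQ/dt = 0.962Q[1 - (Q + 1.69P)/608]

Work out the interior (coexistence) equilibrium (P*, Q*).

P* ≈ 122, Q* ≈ 401

Setting both brackets to zero gives the nullclines P + 1.32Q = 652 and 1.69P + Q = 608.
Substituting Q = 608 - 1.69P into the first: P(1 - 1.32·1.69) = 652 - 1.32·608.
So P* = -151/-1.23 = 122, and then Q* = 608 - 1.69·122 = 401.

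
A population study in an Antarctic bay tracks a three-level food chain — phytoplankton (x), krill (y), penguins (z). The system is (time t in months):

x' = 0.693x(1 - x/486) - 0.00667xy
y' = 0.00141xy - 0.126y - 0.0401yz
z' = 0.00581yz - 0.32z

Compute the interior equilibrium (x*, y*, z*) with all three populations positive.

From dz/dt = 0: 0.00581y* = 0.32, so y* = 55.1.
From dx/dt = 0: 0.693(1 - x*/486) = 0.00667·55.1, giving x* = 486·(1 - 0.53) = 228.
From dy/dt = 0: 0.00141·228 - 0.126 = 0.0401z*, so z* = 0.196/0.0401 = 4.89.

x* ≈ 228, y* ≈ 55.1, z* ≈ 4.89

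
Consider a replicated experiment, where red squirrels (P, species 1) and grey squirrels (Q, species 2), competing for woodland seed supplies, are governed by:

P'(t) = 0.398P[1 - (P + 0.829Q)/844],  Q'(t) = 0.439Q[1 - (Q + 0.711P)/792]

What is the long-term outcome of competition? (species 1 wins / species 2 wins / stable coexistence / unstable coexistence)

Compare the nullcline intercepts: K1/α12 = 844/0.829 = 1020 > K2 = 792; K2/α21 = 792/0.711 = 1110 > K1 = 844.
Since both inequalities hold, each species can invade when rare, so the interior equilibrium is stable.

stable coexistence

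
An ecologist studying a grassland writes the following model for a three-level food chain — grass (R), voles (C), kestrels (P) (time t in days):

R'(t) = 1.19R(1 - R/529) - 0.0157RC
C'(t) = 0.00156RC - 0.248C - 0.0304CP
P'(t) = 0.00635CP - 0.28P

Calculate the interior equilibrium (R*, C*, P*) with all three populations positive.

From dP/dt = 0: 0.00635C* = 0.28, so C* = 44.1.
From dR/dt = 0: 1.19(1 - R*/529) = 0.0157·44.1, giving R* = 529·(1 - 0.582) = 221.
From dC/dt = 0: 0.00156·221 - 0.248 = 0.0304P*, so P* = 0.0972/0.0304 = 3.2.

R* ≈ 221, C* ≈ 44.1, P* ≈ 3.2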